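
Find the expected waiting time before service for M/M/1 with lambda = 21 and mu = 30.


rho = 21/30; Wq = rho/(mu - lambda) = 0.0778 hours

0.0778 hours


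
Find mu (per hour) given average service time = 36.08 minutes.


mu = 60 / avg_service_time = 60 / 36.08 = 1.66 per hour

1.66 per hour


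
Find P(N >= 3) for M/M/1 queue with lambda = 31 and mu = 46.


P(N >= 3) = rho^3 = (31/46)^3 = 0.3061

0.3061


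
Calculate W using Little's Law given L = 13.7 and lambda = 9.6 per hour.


W = L / lambda = 13.7 / 9.6 = 1.4271 hours

1.4271 hours


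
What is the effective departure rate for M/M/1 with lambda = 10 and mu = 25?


For a stable queue (lambda < mu), throughput = lambda = 10 per hour

10 per hour


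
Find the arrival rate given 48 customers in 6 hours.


lambda = total arrivals / time = 48 / 6 = 8.0 per hour

8.0 per hour


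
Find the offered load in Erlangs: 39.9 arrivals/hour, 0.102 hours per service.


Offered load a = lambda * E[S] = 39.9 * 0.102 = 4.07 Erlangs

4.07 Erlangs


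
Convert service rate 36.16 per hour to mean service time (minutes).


Mean service time = 60/mu = 60/36.16 = 1.66 minutes

1.66 minutes


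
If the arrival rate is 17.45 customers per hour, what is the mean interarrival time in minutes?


Mean interarrival time = 60/lambda = 60/17.45 = 3.44 minutes

3.44 minutes


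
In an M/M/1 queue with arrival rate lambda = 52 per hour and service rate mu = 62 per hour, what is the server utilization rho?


rho = lambda/mu = 52/62 = 0.8387

0.8387


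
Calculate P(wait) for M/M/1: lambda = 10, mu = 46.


P(wait) = rho = lambda/mu = 10/46 = 0.2174

0.2174


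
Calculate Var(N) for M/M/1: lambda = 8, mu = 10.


rho = 8/10; Var(N) = rho/(1-rho)^2 = 20.0

20.0


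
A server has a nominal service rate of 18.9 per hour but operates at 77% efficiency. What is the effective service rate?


Effective rate = mu * efficiency = 18.9 * 0.77 = 14.55 per hour

14.55 per hour


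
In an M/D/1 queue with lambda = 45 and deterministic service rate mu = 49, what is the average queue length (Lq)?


M/D/1: Lq = rho^2 / (2*(1-rho)) where rho = 45/49; Lq = 5.17

5.17


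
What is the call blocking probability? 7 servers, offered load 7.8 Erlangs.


B(N,A) = (A^N/N!) / sum(A^k/k!, k=0..N) with N=7, A=7.8 = 0.2968

0.2968


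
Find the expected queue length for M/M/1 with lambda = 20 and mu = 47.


rho = 20/47; Lq = rho^2/(1-rho) = 0.32

0.32


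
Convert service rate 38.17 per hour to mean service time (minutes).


Mean service time = 60/mu = 60/38.17 = 1.57 minutes

1.57 minutes


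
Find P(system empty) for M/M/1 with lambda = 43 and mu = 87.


P0 = 1 - rho = 1 - 43/87 = 0.5057

0.5057


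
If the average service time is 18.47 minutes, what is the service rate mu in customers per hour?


mu = 60 / avg_service_time = 60 / 18.47 = 3.25 per hour

3.25 per hour


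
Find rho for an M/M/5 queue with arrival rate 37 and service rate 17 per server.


rho = lambda/(c*mu) = 37/(5*17) = 0.4353

0.4353


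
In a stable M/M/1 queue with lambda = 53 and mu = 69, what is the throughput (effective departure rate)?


For a stable queue (lambda < mu), throughput = lambda = 53 per hour

53 per hour


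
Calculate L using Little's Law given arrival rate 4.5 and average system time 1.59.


L = lambda * W = 4.5 * 1.59 = 7.16

7.16


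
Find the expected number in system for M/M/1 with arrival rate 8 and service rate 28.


rho = 8/28; L = rho/(1-rho) = 0.4

0.4


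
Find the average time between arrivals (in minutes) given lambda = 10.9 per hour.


Mean interarrival time = 60/lambda = 60/10.9 = 5.5 minutes

5.5 minutes


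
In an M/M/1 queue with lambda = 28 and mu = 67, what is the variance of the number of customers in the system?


rho = 28/67; Var(N) = rho/(1-rho)^2 = 1.23

1.23


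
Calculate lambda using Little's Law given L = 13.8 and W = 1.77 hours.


lambda = L / W = 13.8 / 1.77 = 7.8 per hour

7.8 per hour


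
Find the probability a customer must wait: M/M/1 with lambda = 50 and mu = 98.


P(wait) = rho = lambda/mu = 50/98 = 0.5102

0.5102


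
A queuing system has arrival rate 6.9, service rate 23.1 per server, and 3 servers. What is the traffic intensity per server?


rho = lambda / (c * mu) = 6.9 / (3 * 23.1) = 0.0996

0.0996


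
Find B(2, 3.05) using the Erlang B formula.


B(N,A) = (A^N/N!) / sum(A^k/k!, k=0..N) with N=2, A=3.05 = 0.5345

0.5345


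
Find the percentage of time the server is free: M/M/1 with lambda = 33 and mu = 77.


Idle fraction = (1 - rho) * 100 = (1 - 33/77) * 100 = 57.1%

57.1%


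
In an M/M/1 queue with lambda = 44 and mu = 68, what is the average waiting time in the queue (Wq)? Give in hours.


rho = 44/68; Wq = rho/(mu - lambda) = 0.027 hours

0.027 hours


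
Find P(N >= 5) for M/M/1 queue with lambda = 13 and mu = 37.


P(N >= 5) = rho^5 = (13/37)^5 = 0.0054

0.0054


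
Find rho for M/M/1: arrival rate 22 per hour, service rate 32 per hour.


rho = lambda/mu = 22/32 = 0.6875

0.6875


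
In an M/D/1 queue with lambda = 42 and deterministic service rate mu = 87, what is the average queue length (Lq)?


M/D/1: Lq = rho^2 / (2*(1-rho)) where rho = 42/87; Lq = 0.23

0.23


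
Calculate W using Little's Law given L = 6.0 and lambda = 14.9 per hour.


W = L / lambda = 6.0 / 14.9 = 0.4027 hours

0.4027 hours


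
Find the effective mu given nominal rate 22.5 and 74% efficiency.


Effective rate = mu * efficiency = 22.5 * 0.74 = 16.65 per hour

16.65 per hour


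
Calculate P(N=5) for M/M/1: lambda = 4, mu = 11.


rho = 4/11; P(n) = (1-rho)*rho^n = (1-4/11)*(4/11)^5 = 0.004

0.004


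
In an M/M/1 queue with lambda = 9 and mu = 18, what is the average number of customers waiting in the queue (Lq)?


rho = 9/18; Lq = rho^2/(1-rho) = 0.5

0.5


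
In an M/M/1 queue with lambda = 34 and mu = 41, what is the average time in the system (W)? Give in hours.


W = 1/(mu - lambda) = 1/(41 - 34) = 0.1429 hours

0.1429 hours


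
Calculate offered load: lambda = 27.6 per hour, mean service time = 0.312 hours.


Offered load a = lambda * E[S] = 27.6 * 0.312 = 8.61 Erlangs

8.61 Erlangs


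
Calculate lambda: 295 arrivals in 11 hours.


lambda = total arrivals / time = 295 / 11 = 26.82 per hour

26.82 per hour


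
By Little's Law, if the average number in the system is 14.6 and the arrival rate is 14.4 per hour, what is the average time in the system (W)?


W = L / lambda = 14.6 / 14.4 = 1.0139 hours

1.0139 hours


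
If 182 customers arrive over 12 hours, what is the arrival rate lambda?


lambda = total arrivals / time = 182 / 12 = 15.17 per hour

15.17 per hour


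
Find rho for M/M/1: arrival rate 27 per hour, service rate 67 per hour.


rho = lambda/mu = 27/67 = 0.403

0.403


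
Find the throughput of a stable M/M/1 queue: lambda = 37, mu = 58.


For a stable queue (lambda < mu), throughput = lambda = 37 per hour

37 per hour


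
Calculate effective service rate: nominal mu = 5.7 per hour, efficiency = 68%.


Effective rate = mu * efficiency = 5.7 * 0.68 = 3.88 per hour

3.88 per hour


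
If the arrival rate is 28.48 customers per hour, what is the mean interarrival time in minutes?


Mean interarrival time = 60/lambda = 60/28.48 = 2.11 minutes

2.11 minutes


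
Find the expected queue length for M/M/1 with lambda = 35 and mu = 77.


rho = 35/77; Lq = rho^2/(1-rho) = 0.38

0.38


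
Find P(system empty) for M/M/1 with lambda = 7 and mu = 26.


P0 = 1 - rho = 1 - 7/26 = 0.7308

0.7308


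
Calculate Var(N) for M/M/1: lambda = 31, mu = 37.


rho = 31/37; Var(N) = rho/(1-rho)^2 = 31.86

31.86


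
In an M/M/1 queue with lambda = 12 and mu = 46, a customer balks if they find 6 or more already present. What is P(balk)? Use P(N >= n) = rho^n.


P(N >= 6) = rho^6 = (12/46)^6 = 0.0003

0.0003


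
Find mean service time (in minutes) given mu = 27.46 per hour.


Mean service time = 60/mu = 60/27.46 = 2.18 minutes

2.18 minutes


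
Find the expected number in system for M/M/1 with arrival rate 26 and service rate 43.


rho = 26/43; L = rho/(1-rho) = 1.53

1.53


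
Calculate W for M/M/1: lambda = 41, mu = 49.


W = 1/(mu - lambda) = 1/(49 - 41) = 0.125 hours

0.125 hours


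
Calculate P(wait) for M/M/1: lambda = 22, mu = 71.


P(wait) = rho = lambda/mu = 22/71 = 0.3099

0.3099


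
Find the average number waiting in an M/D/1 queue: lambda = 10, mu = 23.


M/D/1: Lq = rho^2 / (2*(1-rho)) where rho = 10/23; Lq = 0.17

0.17


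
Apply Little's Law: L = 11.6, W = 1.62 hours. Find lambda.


lambda = L / W = 11.6 / 1.62 = 7.16 per hour

7.16 per hour


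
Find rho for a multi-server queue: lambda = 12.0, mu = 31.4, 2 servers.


rho = lambda / (c * mu) = 12.0 / (2 * 31.4) = 0.1911

0.1911


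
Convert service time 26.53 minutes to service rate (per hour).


mu = 60 / avg_service_time = 60 / 26.53 = 2.26 per hour

2.26 per hour


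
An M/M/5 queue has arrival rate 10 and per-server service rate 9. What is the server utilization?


rho = lambda/(c*mu) = 10/(5*9) = 0.2222

0.2222


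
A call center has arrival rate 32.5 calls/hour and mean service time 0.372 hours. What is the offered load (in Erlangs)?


Offered load a = lambda * E[S] = 32.5 * 0.372 = 12.09 Erlangs

12.09 Erlangs


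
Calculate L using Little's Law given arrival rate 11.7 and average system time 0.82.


L = lambda * W = 11.7 * 0.82 = 9.59

9.59


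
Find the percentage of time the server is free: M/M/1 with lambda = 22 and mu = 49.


Idle fraction = (1 - rho) * 100 = (1 - 22/49) * 100 = 55.1%

55.1%


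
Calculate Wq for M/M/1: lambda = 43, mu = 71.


rho = 43/71; Wq = rho/(mu - lambda) = 0.0216 hours

0.0216 hours


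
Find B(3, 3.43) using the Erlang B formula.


B(N,A) = (A^N/N!) / sum(A^k/k!, k=0..N) with N=3, A=3.43 = 0.3947

0.3947


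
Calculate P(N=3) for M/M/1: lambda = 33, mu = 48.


rho = 33/48; P(n) = (1-rho)*rho^n = (1-33/48)*(33/48)^3 = 0.1015

0.1015


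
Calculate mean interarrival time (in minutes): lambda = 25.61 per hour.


Mean interarrival time = 60/lambda = 60/25.61 = 2.34 minutes

2.34 minutes


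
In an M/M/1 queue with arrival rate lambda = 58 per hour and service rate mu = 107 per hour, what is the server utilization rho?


rho = lambda/mu = 58/107 = 0.5421

0.5421


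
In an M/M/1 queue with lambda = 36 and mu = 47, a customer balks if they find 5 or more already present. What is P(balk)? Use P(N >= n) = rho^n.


P(N >= 5) = rho^5 = (36/47)^5 = 0.2636

0.2636


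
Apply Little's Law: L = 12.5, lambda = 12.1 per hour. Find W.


W = L / lambda = 12.5 / 12.1 = 1.0331 hours

1.0331 hours


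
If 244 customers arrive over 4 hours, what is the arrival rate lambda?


lambda = total arrivals / time = 244 / 4 = 61.0 per hour

61.0 per hour


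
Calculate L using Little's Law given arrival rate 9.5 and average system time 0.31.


L = lambda * W = 9.5 * 0.31 = 2.95

2.95


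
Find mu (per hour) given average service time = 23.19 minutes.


mu = 60 / avg_service_time = 60 / 23.19 = 2.59 per hour

2.59 per hour


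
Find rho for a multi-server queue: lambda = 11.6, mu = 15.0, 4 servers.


rho = lambda / (c * mu) = 11.6 / (4 * 15.0) = 0.1933

0.1933


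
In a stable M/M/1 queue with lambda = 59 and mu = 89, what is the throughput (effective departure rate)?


For a stable queue (lambda < mu), throughput = lambda = 59 per hour

59 per hour


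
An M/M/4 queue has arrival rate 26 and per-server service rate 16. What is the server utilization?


rho = lambda/(c*mu) = 26/(4*16) = 0.4063

0.4063


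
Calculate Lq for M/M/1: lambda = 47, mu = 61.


rho = 47/61; Lq = rho^2/(1-rho) = 2.59

2.59


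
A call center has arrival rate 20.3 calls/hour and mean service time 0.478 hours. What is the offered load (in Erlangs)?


Offered load a = lambda * E[S] = 20.3 * 0.478 = 9.7 Erlangs

9.7 Erlangs


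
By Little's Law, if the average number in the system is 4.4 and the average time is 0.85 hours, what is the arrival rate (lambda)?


lambda = L / W = 4.4 / 0.85 = 5.18 per hour

5.18 per hour


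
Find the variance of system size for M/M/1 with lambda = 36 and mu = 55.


rho = 36/55; Var(N) = rho/(1-rho)^2 = 5.48

5.48


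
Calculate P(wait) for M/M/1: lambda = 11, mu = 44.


P(wait) = rho = lambda/mu = 11/44 = 0.25

0.25


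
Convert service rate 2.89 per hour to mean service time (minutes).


Mean service time = 60/mu = 60/2.89 = 20.76 minutes

20.76 minutes


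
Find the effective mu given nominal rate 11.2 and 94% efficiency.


Effective rate = mu * efficiency = 11.2 * 0.94 = 10.53 per hour

10.53 per hour


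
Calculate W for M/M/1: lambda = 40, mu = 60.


W = 1/(mu - lambda) = 1/(60 - 40) = 0.05 hours

0.05 hours


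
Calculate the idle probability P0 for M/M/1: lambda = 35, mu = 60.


P0 = 1 - rho = 1 - 35/60 = 0.4167

0.4167


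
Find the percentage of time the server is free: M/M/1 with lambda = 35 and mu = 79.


Idle fraction = (1 - rho) * 100 = (1 - 35/79) * 100 = 55.7%

55.7%


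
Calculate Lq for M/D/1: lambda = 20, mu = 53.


M/D/1: Lq = rho^2 / (2*(1-rho)) where rho = 20/53; Lq = 0.11

0.11


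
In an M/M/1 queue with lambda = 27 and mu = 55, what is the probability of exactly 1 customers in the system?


rho = 27/55; P(n) = (1-rho)*rho^n = (1-27/55)*(27/55)^1 = 0.2499

0.2499


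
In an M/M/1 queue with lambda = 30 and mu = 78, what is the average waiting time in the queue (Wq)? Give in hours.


rho = 30/78; Wq = rho/(mu - lambda) = 0.008 hours

0.008 hours


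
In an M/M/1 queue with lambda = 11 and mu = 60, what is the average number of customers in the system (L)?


rho = 11/60; L = rho/(1-rho) = 0.22

0.22


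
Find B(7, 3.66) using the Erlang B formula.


B(N,A) = (A^N/N!) / sum(A^k/k!, k=0..N) with N=7, A=3.66 = 0.0465

0.0465


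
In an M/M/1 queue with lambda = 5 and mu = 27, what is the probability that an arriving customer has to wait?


P(wait) = rho = lambda/mu = 5/27 = 0.1852

0.1852


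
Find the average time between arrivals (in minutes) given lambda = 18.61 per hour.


Mean interarrival time = 60/lambda = 60/18.61 = 3.22 minutes

3.22 minutes


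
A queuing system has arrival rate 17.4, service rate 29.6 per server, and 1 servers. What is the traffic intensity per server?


rho = lambda / (c * mu) = 17.4 / (1 * 29.6) = 0.5878

0.5878


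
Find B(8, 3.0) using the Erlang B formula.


B(N,A) = (A^N/N!) / sum(A^k/k!, k=0..N) with N=8, A=3.0 = 0.0081

0.0081


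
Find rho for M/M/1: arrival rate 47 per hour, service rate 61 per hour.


rho = lambda/mu = 47/61 = 0.7705

0.7705


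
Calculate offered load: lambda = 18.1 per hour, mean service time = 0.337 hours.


Offered load a = lambda * E[S] = 18.1 * 0.337 = 6.1 Erlangs

6.1 Erlangs


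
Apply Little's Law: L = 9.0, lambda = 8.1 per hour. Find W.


W = L / lambda = 9.0 / 8.1 = 1.1111 hours

1.1111 hours


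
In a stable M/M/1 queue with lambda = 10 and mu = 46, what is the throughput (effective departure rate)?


For a stable queue (lambda < mu), throughput = lambda = 10 per hour

10 per hour


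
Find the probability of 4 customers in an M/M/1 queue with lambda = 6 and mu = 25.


rho = 6/25; P(n) = (1-rho)*rho^n = (1-6/25)*(6/25)^4 = 0.0025

0.0025


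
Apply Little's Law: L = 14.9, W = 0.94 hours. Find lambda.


lambda = L / W = 14.9 / 0.94 = 15.85 per hour

15.85 per hour


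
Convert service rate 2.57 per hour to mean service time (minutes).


Mean service time = 60/mu = 60/2.57 = 23.35 minutes

23.35 minutes


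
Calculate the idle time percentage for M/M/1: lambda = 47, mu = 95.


Idle fraction = (1 - rho) * 100 = (1 - 47/95) * 100 = 50.5%

50.5%


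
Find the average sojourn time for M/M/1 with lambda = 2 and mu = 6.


W = 1/(mu - lambda) = 1/(6 - 2) = 0.25 hours

0.25 hours


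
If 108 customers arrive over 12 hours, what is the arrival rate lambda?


lambda = total arrivals / time = 108 / 12 = 9.0 per hour

9.0 per hour


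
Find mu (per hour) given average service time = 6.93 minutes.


mu = 60 / avg_service_time = 60 / 6.93 = 8.66 per hour

8.66 per hour


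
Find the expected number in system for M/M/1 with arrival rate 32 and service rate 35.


rho = 32/35; L = rho/(1-rho) = 10.67

10.67


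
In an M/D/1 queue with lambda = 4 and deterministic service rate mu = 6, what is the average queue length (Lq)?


M/D/1: Lq = rho^2 / (2*(1-rho)) where rho = 4/6; Lq = 0.67

0.67


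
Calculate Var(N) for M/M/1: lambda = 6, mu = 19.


rho = 6/19; Var(N) = rho/(1-rho)^2 = 0.67

0.67


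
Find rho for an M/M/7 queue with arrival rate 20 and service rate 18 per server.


rho = lambda/(c*mu) = 20/(7*18) = 0.1587

0.1587


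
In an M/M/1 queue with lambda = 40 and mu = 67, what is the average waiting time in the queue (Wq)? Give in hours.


rho = 40/67; Wq = rho/(mu - lambda) = 0.0221 hours

0.0221 hours


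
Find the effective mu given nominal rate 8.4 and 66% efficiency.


Effective rate = mu * efficiency = 8.4 * 0.66 = 5.54 per hour

5.54 per hour


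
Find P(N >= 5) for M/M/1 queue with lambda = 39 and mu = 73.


P(N >= 5) = rho^5 = (39/73)^5 = 0.0435

0.0435


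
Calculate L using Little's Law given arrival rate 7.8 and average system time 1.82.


L = lambda * W = 7.8 * 1.82 = 14.2

14.2


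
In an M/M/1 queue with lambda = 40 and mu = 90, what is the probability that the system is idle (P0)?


P0 = 1 - rho = 1 - 40/90 = 0.5556

0.5556


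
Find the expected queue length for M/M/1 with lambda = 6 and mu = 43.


rho = 6/43; Lq = rho^2/(1-rho) = 0.02

0.02


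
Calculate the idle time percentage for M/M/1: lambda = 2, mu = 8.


Idle fraction = (1 - rho) * 100 = (1 - 2/8) * 100 = 75.0%

75.0%


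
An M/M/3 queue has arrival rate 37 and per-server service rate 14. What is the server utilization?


rho = lambda/(c*mu) = 37/(3*14) = 0.881

0.881


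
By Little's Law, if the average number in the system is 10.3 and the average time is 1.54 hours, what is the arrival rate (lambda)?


lambda = L / W = 10.3 / 1.54 = 6.69 per hour

6.69 per hour


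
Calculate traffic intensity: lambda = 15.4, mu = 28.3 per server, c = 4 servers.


rho = lambda / (c * mu) = 15.4 / (4 * 28.3) = 0.136

0.136


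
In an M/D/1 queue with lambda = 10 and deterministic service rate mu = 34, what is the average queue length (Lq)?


M/D/1: Lq = rho^2 / (2*(1-rho)) where rho = 10/34; Lq = 0.06

0.06


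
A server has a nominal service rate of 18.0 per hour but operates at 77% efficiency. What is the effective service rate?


Effective rate = mu * efficiency = 18.0 * 0.77 = 13.86 per hour

13.86 per hour


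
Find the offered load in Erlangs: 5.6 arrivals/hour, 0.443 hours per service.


Offered load a = lambda * E[S] = 5.6 * 0.443 = 2.48 Erlangs

2.48 Erlangs


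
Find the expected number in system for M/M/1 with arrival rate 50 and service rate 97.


rho = 50/97; L = rho/(1-rho) = 1.06

1.06


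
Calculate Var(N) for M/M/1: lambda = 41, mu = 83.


rho = 41/83; Var(N) = rho/(1-rho)^2 = 1.93

1.93


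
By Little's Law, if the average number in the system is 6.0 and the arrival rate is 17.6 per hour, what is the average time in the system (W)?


W = L / lambda = 6.0 / 17.6 = 0.3409 hours

0.3409 hours


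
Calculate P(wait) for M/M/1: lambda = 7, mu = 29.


P(wait) = rho = lambda/mu = 7/29 = 0.2414

0.2414


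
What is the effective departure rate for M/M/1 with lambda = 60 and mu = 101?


For a stable queue (lambda < mu), throughput = lambda = 60 per hour

60 per hour


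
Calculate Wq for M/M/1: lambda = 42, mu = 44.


rho = 42/44; Wq = rho/(mu - lambda) = 0.4773 hours

0.4773 hours


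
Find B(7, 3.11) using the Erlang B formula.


B(N,A) = (A^N/N!) / sum(A^k/k!, k=0..N) with N=7, A=3.11 = 0.0253

0.0253


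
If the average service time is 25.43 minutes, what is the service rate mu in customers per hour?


mu = 60 / avg_service_time = 60 / 25.43 = 2.36 per hour

2.36 per hour


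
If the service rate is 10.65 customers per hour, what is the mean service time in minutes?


Mean service time = 60/mu = 60/10.65 = 5.63 minutes

5.63 minutes


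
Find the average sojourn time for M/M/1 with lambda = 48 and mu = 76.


W = 1/(mu - lambda) = 1/(76 - 48) = 0.0357 hours

0.0357 hours


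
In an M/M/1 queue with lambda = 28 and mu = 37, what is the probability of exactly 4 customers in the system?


rho = 28/37; P(n) = (1-rho)*rho^n = (1-28/37)*(28/37)^4 = 0.0798

0.0798


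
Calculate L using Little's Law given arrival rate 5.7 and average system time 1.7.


L = lambda * W = 5.7 * 1.7 = 9.69

9.69


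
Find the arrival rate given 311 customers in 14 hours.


lambda = total arrivals / time = 311 / 14 = 22.21 per hour

22.21 per hour


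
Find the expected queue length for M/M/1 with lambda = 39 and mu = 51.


rho = 39/51; Lq = rho^2/(1-rho) = 2.49

2.49


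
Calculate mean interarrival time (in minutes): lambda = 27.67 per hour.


Mean interarrival time = 60/lambda = 60/27.67 = 2.17 minutes

2.17 minutes


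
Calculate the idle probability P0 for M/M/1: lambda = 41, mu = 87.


P0 = 1 - rho = 1 - 41/87 = 0.5287

0.5287


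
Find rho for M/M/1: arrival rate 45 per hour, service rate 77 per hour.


rho = lambda/mu = 45/77 = 0.5844

0.5844


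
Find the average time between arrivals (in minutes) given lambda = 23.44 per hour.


Mean interarrival time = 60/lambda = 60/23.44 = 2.56 minutes

2.56 minutes


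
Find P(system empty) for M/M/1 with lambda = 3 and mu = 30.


P0 = 1 - rho = 1 - 3/30 = 0.9

0.9


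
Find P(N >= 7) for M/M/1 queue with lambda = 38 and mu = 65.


P(N >= 7) = rho^7 = (38/65)^7 = 0.0233

0.0233


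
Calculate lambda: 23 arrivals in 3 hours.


lambda = total arrivals / time = 23 / 3 = 7.67 per hour

7.67 per hour


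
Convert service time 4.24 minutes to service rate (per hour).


mu = 60 / avg_service_time = 60 / 4.24 = 14.15 per hour

14.15 per hour


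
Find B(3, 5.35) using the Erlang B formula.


B(N,A) = (A^N/N!) / sum(A^k/k!, k=0..N) with N=3, A=5.35 = 0.5526

0.5526


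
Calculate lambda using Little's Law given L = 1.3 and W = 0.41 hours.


lambda = L / W = 1.3 / 0.41 = 3.17 per hour

3.17 per hour


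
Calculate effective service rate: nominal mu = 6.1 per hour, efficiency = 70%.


Effective rate = mu * efficiency = 6.1 * 0.7 = 4.27 per hour

4.27 per hour


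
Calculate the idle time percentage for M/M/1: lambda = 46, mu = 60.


Idle fraction = (1 - rho) * 100 = (1 - 46/60) * 100 = 23.3%

23.3%


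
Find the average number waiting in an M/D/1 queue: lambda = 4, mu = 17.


M/D/1: Lq = rho^2 / (2*(1-rho)) where rho = 4/17; Lq = 0.04

0.04


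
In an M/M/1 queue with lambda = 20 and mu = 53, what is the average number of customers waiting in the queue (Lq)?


rho = 20/53; Lq = rho^2/(1-rho) = 0.23

0.23


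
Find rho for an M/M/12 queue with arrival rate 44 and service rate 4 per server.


rho = lambda/(c*mu) = 44/(12*4) = 0.9167

0.9167


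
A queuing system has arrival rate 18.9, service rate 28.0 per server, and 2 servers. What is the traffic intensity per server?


rho = lambda / (c * mu) = 18.9 / (2 * 28.0) = 0.3375

0.3375


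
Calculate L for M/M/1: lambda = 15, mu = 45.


rho = 15/45; L = rho/(1-rho) = 0.5

0.5


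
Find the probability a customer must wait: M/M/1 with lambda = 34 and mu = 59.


P(wait) = rho = lambda/mu = 34/59 = 0.5763

0.5763


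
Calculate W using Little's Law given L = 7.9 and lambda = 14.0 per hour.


W = L / lambda = 7.9 / 14.0 = 0.5643 hours

0.5643 hours


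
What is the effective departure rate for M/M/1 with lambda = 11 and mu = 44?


For a stable queue (lambda < mu), throughput = lambda = 11 per hour

11 per hour


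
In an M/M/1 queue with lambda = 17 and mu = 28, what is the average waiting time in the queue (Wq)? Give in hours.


rho = 17/28; Wq = rho/(mu - lambda) = 0.0552 hours

0.0552 hours


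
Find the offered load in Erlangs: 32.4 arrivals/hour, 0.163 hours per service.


Offered load a = lambda * E[S] = 32.4 * 0.163 = 5.28 Erlangs

5.28 Erlangs


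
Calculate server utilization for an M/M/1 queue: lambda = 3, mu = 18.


rho = lambda/mu = 3/18 = 0.1667

0.1667


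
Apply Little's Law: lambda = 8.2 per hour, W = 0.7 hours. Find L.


L = lambda * W = 8.2 * 0.7 = 5.74

5.74


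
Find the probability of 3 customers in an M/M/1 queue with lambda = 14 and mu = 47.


rho = 14/47; P(n) = (1-rho)*rho^n = (1-14/47)*(14/47)^3 = 0.0186

0.0186


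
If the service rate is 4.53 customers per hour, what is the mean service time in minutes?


Mean service time = 60/mu = 60/4.53 = 13.25 minutes

13.25 minutes


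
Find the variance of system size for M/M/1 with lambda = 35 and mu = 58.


rho = 35/58; Var(N) = rho/(1-rho)^2 = 3.84

3.84


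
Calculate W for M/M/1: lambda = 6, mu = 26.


W = 1/(mu - lambda) = 1/(26 - 6) = 0.05 hours

0.05 hours


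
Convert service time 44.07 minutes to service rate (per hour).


mu = 60 / avg_service_time = 60 / 44.07 = 1.36 per hour

1.36 per hour


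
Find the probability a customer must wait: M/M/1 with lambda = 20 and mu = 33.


P(wait) = rho = lambda/mu = 20/33 = 0.6061

0.6061


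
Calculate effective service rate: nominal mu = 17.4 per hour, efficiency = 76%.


Effective rate = mu * efficiency = 17.4 * 0.76 = 13.22 per hour

13.22 per hour


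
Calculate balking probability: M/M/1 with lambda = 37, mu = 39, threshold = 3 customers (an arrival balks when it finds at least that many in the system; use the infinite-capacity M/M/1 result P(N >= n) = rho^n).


P(N >= 3) = rho^3 = (37/39)^3 = 0.8539

0.8539


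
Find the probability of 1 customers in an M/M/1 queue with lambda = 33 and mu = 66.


rho = 33/66; P(n) = (1-rho)*rho^n = (1-33/66)*(33/66)^1 = 0.25

0.25


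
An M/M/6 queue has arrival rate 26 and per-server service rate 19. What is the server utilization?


rho = lambda/(c*mu) = 26/(6*19) = 0.2281

0.2281


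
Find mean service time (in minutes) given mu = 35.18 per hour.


Mean service time = 60/mu = 60/35.18 = 1.71 minutes

1.71 minutes


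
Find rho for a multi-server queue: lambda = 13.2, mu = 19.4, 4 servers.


rho = lambda / (c * mu) = 13.2 / (4 * 19.4) = 0.1701

0.1701


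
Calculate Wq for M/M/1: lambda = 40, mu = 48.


rho = 40/48; Wq = rho/(mu - lambda) = 0.1042 hours

0.1042 hours


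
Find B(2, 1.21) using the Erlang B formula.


B(N,A) = (A^N/N!) / sum(A^k/k!, k=0..N) with N=2, A=1.21 = 0.2488

0.2488


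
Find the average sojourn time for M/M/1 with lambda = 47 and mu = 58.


W = 1/(mu - lambda) = 1/(58 - 47) = 0.0909 hours

0.0909 hours


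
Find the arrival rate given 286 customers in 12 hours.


lambda = total arrivals / time = 286 / 12 = 23.83 per hour

23.83 per hour


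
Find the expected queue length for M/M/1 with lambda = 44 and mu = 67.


rho = 44/67; Lq = rho^2/(1-rho) = 1.26

1.26


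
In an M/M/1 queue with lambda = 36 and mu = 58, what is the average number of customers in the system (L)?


rho = 36/58; L = rho/(1-rho) = 1.64

1.64


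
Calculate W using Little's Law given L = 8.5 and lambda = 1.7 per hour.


W = L / lambda = 8.5 / 1.7 = 5.0 hours

5.0 hours


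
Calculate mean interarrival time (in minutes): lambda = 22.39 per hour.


Mean interarrival time = 60/lambda = 60/22.39 = 2.68 minutes

2.68 minutes


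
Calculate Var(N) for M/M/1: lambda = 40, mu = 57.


rho = 40/57; Var(N) = rho/(1-rho)^2 = 7.89

7.89


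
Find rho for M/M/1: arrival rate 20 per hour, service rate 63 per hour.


rho = lambda/mu = 20/63 = 0.3175

0.3175


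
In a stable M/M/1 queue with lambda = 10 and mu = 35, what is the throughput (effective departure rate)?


For a stable queue (lambda < mu), throughput = lambda = 10 per hour

10 per hour


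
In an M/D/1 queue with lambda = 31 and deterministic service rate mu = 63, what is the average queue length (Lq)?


M/D/1: Lq = rho^2 / (2*(1-rho)) where rho = 31/63; Lq = 0.24

0.24


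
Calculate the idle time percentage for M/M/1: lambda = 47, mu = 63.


Idle fraction = (1 - rho) * 100 = (1 - 47/63) * 100 = 25.4%

25.4%


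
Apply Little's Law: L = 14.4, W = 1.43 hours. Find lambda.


lambda = L / W = 14.4 / 1.43 = 10.07 per hour

10.07 per hour


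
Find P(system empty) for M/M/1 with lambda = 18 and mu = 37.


P0 = 1 - rho = 1 - 18/37 = 0.5135

0.5135


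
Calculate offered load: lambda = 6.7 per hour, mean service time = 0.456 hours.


Offered load a = lambda * E[S] = 6.7 * 0.456 = 3.06 Erlangs

3.06 Erlangs


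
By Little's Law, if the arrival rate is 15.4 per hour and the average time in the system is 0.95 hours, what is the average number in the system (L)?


L = lambda * W = 15.4 * 0.95 = 14.63

14.63


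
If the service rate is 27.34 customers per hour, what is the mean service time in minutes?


Mean service time = 60/mu = 60/27.34 = 2.19 minutes

2.19 minutes


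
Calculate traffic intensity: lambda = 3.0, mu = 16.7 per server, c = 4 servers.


rho = lambda / (c * mu) = 3.0 / (4 * 16.7) = 0.0449

0.0449


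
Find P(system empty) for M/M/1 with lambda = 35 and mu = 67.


P0 = 1 - rho = 1 - 35/67 = 0.4776

0.4776


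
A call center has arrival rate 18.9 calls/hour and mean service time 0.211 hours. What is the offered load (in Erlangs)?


Offered load a = lambda * E[S] = 18.9 * 0.211 = 3.99 Erlangs

3.99 Erlangs


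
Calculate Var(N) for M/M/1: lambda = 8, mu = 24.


rho = 8/24; Var(N) = rho/(1-rho)^2 = 0.75

0.75


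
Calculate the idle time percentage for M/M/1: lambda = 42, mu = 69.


Idle fraction = (1 - rho) * 100 = (1 - 42/69) * 100 = 39.1%

39.1%


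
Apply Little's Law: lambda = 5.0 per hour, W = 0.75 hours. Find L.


L = lambda * W = 5.0 * 0.75 = 3.75

3.75


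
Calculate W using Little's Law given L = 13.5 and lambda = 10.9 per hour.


W = L / lambda = 13.5 / 10.9 = 1.2385 hours

1.2385 hours


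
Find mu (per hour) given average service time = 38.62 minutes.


mu = 60 / avg_service_time = 60 / 38.62 = 1.55 per hour

1.55 per hour


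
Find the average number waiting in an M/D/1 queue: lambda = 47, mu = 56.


M/D/1: Lq = rho^2 / (2*(1-rho)) where rho = 47/56; Lq = 2.19

2.19


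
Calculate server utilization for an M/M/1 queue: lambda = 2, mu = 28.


rho = lambda/mu = 2/28 = 0.0714

0.0714


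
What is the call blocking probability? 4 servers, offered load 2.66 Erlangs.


B(N,A) = (A^N/N!) / sum(A^k/k!, k=0..N) with N=4, A=2.66 = 0.1679

0.1679


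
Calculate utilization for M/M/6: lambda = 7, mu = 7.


rho = lambda/(c*mu) = 7/(6*7) = 0.1667

0.1667


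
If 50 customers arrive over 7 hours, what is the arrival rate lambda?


lambda = total arrivals / time = 50 / 7 = 7.14 per hour

7.14 per hour


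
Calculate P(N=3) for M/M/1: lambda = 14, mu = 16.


rho = 14/16; P(n) = (1-rho)*rho^n = (1-14/16)*(14/16)^3 = 0.0837

0.0837


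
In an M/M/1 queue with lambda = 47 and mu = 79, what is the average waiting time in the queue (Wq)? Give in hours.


rho = 47/79; Wq = rho/(mu - lambda) = 0.0186 hours

0.0186 hours


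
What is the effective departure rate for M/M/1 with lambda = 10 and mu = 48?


For a stable queue (lambda < mu), throughput = lambda = 10 per hour

10 per hour


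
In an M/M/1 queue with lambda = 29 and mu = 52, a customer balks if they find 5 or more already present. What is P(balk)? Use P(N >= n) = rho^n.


P(N >= 5) = rho^5 = (29/52)^5 = 0.0539

0.0539


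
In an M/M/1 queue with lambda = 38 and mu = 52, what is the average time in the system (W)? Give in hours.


W = 1/(mu - lambda) = 1/(52 - 38) = 0.0714 hours

0.0714 hours


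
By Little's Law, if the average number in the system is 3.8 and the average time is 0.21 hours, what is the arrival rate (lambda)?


lambda = L / W = 3.8 / 0.21 = 18.1 per hour

18.1 per hour


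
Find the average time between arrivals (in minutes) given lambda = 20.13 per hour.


Mean interarrival time = 60/lambda = 60/20.13 = 2.98 minutes

2.98 minutes


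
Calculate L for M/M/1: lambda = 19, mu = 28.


rho = 19/28; L = rho/(1-rho) = 2.11

2.11


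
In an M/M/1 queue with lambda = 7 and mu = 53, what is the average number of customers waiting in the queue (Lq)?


rho = 7/53; Lq = rho^2/(1-rho) = 0.02

0.02


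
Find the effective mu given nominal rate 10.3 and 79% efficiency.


Effective rate = mu * efficiency = 10.3 * 0.79 = 8.14 per hour

8.14 per hour


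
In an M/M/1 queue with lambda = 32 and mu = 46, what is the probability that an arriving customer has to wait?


P(wait) = rho = lambda/mu = 32/46 = 0.6957

0.6957


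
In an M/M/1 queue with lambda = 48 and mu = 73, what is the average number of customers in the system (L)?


rho = 48/73; L = rho/(1-rho) = 1.92

1.92


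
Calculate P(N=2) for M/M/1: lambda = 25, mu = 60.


rho = 25/60; P(n) = (1-rho)*rho^n = (1-25/60)*(25/60)^2 = 0.1013

0.1013


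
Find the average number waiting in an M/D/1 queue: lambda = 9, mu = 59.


M/D/1: Lq = rho^2 / (2*(1-rho)) where rho = 9/59; Lq = 0.01

0.01


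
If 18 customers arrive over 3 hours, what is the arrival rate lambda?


lambda = total arrivals / time = 18 / 3 = 6.0 per hour

6.0 per hour


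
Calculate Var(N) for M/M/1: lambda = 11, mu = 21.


rho = 11/21; Var(N) = rho/(1-rho)^2 = 2.31

2.31


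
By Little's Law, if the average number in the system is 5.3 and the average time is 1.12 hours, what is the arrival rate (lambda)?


lambda = L / W = 5.3 / 1.12 = 4.73 per hour

4.73 per hour


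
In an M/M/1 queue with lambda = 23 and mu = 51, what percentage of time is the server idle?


Idle fraction = (1 - rho) * 100 = (1 - 23/51) * 100 = 54.9%

54.9%


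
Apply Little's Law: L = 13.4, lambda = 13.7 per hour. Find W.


W = L / lambda = 13.4 / 13.7 = 0.9781 hours

0.9781 hours


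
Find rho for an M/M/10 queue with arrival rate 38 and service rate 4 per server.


rho = lambda/(c*mu) = 38/(10*4) = 0.95

0.95


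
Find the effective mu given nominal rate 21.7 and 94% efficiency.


Effective rate = mu * efficiency = 21.7 * 0.94 = 20.4 per hour

20.4 per hour


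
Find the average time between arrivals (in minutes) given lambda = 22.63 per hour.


Mean interarrival time = 60/lambda = 60/22.63 = 2.65 minutes

2.65 minutes


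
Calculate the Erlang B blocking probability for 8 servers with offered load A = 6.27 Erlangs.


B(N,A) = (A^N/N!) / sum(A^k/k!, k=0..N) with N=8, A=6.27 = 0.137

0.137


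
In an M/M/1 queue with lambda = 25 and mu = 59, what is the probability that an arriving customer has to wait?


P(wait) = rho = lambda/mu = 25/59 = 0.4237

0.4237


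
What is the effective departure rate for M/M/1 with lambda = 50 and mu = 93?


For a stable queue (lambda < mu), throughput = lambda = 50 per hour

50 per hour


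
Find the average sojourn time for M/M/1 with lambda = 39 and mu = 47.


W = 1/(mu - lambda) = 1/(47 - 39) = 0.125 hours

0.125 hours


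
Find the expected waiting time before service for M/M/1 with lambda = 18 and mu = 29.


rho = 18/29; Wq = rho/(mu - lambda) = 0.0564 hours

0.0564 hours


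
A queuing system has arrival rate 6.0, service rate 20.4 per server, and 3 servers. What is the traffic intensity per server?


rho = lambda / (c * mu) = 6.0 / (3 * 20.4) = 0.098

0.098


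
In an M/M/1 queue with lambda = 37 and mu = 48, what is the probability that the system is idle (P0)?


P0 = 1 - rho = 1 - 37/48 = 0.2292

0.2292


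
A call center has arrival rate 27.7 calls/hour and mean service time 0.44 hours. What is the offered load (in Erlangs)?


Offered load a = lambda * E[S] = 27.7 * 0.44 = 12.19 Erlangs

12.19 Erlangs


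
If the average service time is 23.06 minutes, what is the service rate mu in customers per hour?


mu = 60 / avg_service_time = 60 / 23.06 = 2.6 per hour

2.6 per hour


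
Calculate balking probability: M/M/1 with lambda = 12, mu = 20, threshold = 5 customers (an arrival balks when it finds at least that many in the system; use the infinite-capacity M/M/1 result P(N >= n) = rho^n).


P(N >= 5) = rho^5 = (12/20)^5 = 0.0778

0.0778


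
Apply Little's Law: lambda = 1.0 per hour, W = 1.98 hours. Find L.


L = lambda * W = 1.0 * 1.98 = 1.98

1.98


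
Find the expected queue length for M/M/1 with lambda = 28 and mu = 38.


rho = 28/38; Lq = rho^2/(1-rho) = 2.06

2.06


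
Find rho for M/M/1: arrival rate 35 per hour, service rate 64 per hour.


rho = lambda/mu = 35/64 = 0.5469

0.5469


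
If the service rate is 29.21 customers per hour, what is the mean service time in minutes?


Mean service time = 60/mu = 60/29.21 = 2.05 minutes

2.05 minutes


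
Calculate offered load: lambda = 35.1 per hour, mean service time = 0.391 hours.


Offered load a = lambda * E[S] = 35.1 * 0.391 = 13.72 Erlangs

13.72 Erlangs


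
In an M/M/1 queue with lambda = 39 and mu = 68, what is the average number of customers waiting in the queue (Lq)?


rho = 39/68; Lq = rho^2/(1-rho) = 0.77

0.77


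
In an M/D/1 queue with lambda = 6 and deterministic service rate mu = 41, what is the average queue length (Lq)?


M/D/1: Lq = rho^2 / (2*(1-rho)) where rho = 6/41; Lq = 0.01

0.01


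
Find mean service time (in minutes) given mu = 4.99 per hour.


Mean service time = 60/mu = 60/4.99 = 12.02 minutes

12.02 minutes


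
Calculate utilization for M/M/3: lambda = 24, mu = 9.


rho = lambda/(c*mu) = 24/(3*9) = 0.8889

0.8889


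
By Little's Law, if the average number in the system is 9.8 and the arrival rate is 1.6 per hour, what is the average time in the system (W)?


W = L / lambda = 9.8 / 1.6 = 6.125 hours

6.125 hours


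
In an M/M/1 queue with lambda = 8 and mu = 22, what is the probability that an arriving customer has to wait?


P(wait) = rho = lambda/mu = 8/22 = 0.3636

0.3636


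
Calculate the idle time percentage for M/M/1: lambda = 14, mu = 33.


Idle fraction = (1 - rho) * 100 = (1 - 14/33) * 100 = 57.6%

57.6%


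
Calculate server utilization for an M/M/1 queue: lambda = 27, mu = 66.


rho = lambda/mu = 27/66 = 0.4091

0.4091


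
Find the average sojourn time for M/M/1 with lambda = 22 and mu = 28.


W = 1/(mu - lambda) = 1/(28 - 22) = 0.1667 hours

0.1667 hours


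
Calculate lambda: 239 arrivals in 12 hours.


lambda = total arrivals / time = 239 / 12 = 19.92 per hour

19.92 per hour


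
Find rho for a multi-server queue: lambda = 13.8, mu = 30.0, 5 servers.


rho = lambda / (c * mu) = 13.8 / (5 * 30.0) = 0.092

0.092


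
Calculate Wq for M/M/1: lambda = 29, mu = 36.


rho = 29/36; Wq = rho/(mu - lambda) = 0.1151 hours

0.1151 hours


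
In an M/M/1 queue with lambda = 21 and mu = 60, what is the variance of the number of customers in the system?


rho = 21/60; Var(N) = rho/(1-rho)^2 = 0.83

0.83
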